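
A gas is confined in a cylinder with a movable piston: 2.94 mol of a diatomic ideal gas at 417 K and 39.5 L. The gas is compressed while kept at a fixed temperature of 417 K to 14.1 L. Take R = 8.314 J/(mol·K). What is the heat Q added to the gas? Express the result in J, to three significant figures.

Q ≈ -10500 J

Isothermal ⇒ ΔU = 0, so Q = W = nRT ln(V₂/V₁).
Q = (2.94)(8.314)(417) ln(14.1/39.5) = 10193 × -1.03 = -10500 J.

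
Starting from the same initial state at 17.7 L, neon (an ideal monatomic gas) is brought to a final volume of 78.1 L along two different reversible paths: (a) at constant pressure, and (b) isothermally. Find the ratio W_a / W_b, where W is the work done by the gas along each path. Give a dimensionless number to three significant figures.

Path (a) isobaric: W = P₁(V₂ − V₁) → W_a/(P₁V₁) = 3.412.
Path (b) isothermal: W = P₁V₁ ln(V₂/V₁) → W_b/(P₁V₁) = 1.484.
W_a / W_b = 3.412 / 1.484 = 2.299.

W_a / W_b ≈ 2.30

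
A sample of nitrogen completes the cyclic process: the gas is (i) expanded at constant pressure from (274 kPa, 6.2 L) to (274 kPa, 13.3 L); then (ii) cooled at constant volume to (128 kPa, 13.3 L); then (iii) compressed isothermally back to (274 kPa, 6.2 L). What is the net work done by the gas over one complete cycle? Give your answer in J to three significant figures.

Leg (i): W = PΔV = (274)(13.3 − 6.2) = 1945 J.
Leg (ii): W = 0.
Leg (iii): W = PᵢVᵢ ln(V_f/Vᵢ) = (1702) ln(6.2/13.3) = -1299 J.
W_net = 1945 − 1299 = 646.1 J.

W_net ≈ 646 J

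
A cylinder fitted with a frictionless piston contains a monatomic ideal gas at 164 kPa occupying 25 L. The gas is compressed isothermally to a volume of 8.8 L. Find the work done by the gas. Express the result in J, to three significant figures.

Isothermal: W = nRT ln(V₂/V₁) = P₁V₁ ln(V₂/V₁).
P₁V₁ = (164 kPa)(25 L) = 4100 J.
W = 4100 × ln(8.8/25) = 4100 × -1.044
W_by_gas = -4281 J.

W ≈ -4280 J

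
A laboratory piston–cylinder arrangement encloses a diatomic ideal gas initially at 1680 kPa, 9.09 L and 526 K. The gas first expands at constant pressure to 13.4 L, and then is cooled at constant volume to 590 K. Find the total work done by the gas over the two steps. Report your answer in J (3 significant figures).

Step 1 (isobaric): W = PΔV = (1680 kPa)(13.4 − 9.09 L) = 7241 J.
Step 2 (isochoric): W = 0 (constant volume).
W_total = 7241 + 0 = 7241 J.

W_total ≈ 7240 J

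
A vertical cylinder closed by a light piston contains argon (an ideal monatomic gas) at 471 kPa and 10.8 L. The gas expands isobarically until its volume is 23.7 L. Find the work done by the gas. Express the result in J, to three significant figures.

Isobaric: W = P ΔV.
W = (471 kPa)(23.7 − 10.8 L) = (471)(12.9) = 6076 J.

W ≈ 6080 J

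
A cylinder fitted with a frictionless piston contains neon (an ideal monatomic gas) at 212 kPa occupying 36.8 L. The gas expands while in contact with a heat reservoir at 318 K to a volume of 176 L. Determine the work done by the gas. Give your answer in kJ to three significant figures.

W ≈ 12.2 kJ

Isothermal: W = nRT ln(V₂/V₁) = P₁V₁ ln(V₂/V₁).
P₁V₁ = (212 kPa)(36.8 L) = 7802 J.
W = 7802 × ln(176/36.8) = 7802 × 1.565
W_by_gas = 12209 J.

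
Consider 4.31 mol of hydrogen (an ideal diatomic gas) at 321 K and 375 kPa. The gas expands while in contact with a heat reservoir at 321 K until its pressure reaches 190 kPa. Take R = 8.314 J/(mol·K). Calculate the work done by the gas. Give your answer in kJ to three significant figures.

Isothermal process: W = nRT ln(V₂/V₁) = nRT ln(P₁/P₂).
W = (4.31)(8.314)(321) × ln(375/190)
  = 11503 × ln(1.974) = 11503 × 0.6799
W_by_gas = 7821 J.

W ≈ 7.82 kJ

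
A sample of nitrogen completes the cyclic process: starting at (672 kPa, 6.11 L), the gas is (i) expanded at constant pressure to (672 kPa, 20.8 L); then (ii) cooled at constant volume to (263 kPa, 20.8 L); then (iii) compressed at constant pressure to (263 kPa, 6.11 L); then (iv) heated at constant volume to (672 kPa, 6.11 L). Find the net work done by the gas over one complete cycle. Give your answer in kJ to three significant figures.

W_net ≈ 6.01 kJ

Constant-volume legs do no work.
W(i) = (672)(20.8 − 6.11) = 9872 J; W(iii) = (263)(6.11 − 20.8) = -3863 J.
W_net = 9872 − 3863 = 6008 J (the clockwise enclosed area).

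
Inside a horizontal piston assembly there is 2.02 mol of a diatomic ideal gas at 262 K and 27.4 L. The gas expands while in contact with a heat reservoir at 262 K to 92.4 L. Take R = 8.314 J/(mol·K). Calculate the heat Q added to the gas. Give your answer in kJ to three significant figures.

Isothermal ⇒ ΔU = 0, so Q = W = nRT ln(V₂/V₁).
Q = (2.02)(8.314)(262) ln(92.4/27.4) = 4400 × 1.216 = 5349 J.

Q ≈ 5.35 kJ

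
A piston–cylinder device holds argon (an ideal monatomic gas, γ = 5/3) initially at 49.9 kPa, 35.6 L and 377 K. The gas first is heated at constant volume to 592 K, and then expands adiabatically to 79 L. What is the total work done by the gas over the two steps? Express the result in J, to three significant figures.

Step 1 (isochoric): W = 0 (constant volume).
After step 1: P = 78.36 kPa (V unchanged).
Step 2 (adiabatic): W = (P₁V₁ − P₂V₂)/(γ−1) = (2790 − 1640)/0.667 = 1725 J.
W_total = 0 + 1725 = 1725 J.

W_total ≈ 1720 J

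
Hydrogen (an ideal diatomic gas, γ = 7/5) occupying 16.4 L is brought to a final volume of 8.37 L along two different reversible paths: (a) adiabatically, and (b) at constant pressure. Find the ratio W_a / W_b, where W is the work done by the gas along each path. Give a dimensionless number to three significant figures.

Path (a) adiabatic: W = P₁V₁(1 − (V₁/V₂)^(γ−1))/(γ−1) → W_a/(P₁V₁) = -0.7718.
Path (b) isobaric: W = P₁(V₂ − V₁) → W_b/(P₁V₁) = -0.4896.
W_a / W_b = -0.7718 / -0.4896 = 1.576.

W_a / W_b ≈ 1.58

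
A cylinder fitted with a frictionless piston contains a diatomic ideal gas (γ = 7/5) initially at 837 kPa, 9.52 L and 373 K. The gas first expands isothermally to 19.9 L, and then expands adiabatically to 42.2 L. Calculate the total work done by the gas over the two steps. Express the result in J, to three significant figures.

W_total ≈ 11000 J

Step 1 (isothermal): W = P₁V₁ ln(V₂/V₁) = (7968) ln(19.9/9.52) = 5875 J.
After step 1: P = 400.4 kPa, V = 19.9 L, T = 373 K.
Step 2 (adiabatic): W = (P₁V₁ − P₂V₂)/(γ−1) = (7968 − 5899)/0.4 = 5173 J.
W_total = 5875 + 5173 = 11048 J.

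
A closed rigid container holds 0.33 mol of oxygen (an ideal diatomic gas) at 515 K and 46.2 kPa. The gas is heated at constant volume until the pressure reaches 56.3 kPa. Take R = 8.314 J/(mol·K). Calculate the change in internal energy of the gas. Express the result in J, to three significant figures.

ΔU ≈ 772 J

Constant volume ⇒ W = 0, so Q = ΔU = nCᵥΔT with Cᵥ = 5R/2 = 20.79 J/(mol·K).
At constant V, T₂/T₁ = P₂/P₁ ⇒ ΔT = T₁(P₂/P₁ − 1) = 515·(56.3/46.2 − 1) = 112.6 K.
ΔU = (0.33)(20.79)(112.6) = 772.2 J.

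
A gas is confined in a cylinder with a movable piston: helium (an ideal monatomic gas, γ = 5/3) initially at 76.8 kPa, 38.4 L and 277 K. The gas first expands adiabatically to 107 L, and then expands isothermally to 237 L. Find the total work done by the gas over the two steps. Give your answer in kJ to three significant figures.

Step 1 (adiabatic): W = (P₁V₁ − P₂V₂)/(γ−1) = (2949 − 1489)/0.667 = 2190 J.
After step 1: P = 13.92 kPa, V = 107 L, T = 139.9 K.
Step 2 (isothermal): W = P₁V₁ ln(V₂/V₁) = (1489) ln(237/107) = 1184 J.
W_total = 2190 + 1184 = 3374 J.

W_total ≈ 3.37 kJ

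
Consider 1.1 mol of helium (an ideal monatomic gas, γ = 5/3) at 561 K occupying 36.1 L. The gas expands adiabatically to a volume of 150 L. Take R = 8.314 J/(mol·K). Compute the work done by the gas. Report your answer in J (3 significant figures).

W ≈ 4720 J

Adiabatic: TV^(γ−1) = const with γ = 5/3.
T₂ = T₁ (V₁/V₂)^(γ−1) = 561 × (36.1/150)^0.667 = 561 × 0.3869 = 217.1 K.
W_by = nCᵥ(T₁ − T₂) = (1.1)(12.47)(561 − 217.1) = 4718 J.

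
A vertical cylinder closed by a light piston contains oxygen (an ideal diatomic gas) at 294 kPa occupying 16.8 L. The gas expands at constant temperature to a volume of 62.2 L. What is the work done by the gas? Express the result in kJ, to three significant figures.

W ≈ 6.47 kJ

Isothermal: W = nRT ln(V₂/V₁) = P₁V₁ ln(V₂/V₁).
P₁V₁ = (294 kPa)(16.8 L) = 4939 J.
W = 4939 × ln(62.2/16.8) = 4939 × 1.309
W_by_gas = 6465 J.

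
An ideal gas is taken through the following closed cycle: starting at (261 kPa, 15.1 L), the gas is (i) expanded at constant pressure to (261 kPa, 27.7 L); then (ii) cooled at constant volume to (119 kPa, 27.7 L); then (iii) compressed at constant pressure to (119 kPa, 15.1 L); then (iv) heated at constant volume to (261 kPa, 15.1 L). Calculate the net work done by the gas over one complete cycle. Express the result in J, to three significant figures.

W_net ≈ 1790 J

Constant-volume legs do no work.
W(i) = (261)(27.7 − 15.1) = 3289 J; W(iii) = (119)(15.1 − 27.7) = -1499 J.
W_net = 3289 − 1499 = 1789 J (the clockwise enclosed area).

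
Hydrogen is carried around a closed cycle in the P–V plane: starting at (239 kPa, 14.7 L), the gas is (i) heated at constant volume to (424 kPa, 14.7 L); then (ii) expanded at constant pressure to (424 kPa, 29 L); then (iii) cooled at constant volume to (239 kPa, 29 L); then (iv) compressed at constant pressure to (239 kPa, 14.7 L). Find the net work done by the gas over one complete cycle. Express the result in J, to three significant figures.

Constant-volume legs do no work.
W(ii) = (424)(29 − 14.7) = 6063 J; W(iv) = (239)(14.7 − 29) = -3418 J.
W_net = 6063 − 3418 = 2646 J (the clockwise enclosed area).

W_net ≈ 2650 J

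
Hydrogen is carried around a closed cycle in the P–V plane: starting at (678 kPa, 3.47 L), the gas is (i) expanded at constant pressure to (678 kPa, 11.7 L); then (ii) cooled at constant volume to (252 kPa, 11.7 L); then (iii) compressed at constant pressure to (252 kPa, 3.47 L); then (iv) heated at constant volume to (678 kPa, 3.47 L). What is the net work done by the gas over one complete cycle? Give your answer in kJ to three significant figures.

Constant-volume legs do no work.
W(i) = (678)(11.7 − 3.47) = 5580 J; W(iii) = (252)(3.47 − 11.7) = -2074 J.
W_net = 5580 − 2074 = 3506 J (the clockwise enclosed area).

W_net ≈ 3.51 kJ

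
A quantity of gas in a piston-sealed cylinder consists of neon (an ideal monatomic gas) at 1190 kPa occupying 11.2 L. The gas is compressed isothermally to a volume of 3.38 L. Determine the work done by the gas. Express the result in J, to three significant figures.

Isothermal: W = nRT ln(V₂/V₁) = P₁V₁ ln(V₂/V₁).
P₁V₁ = (1190 kPa)(11.2 L) = 13328 J.
W = 13328 × ln(3.38/11.2) = 13328 × -1.198
W_by_gas = -15967 J.

W ≈ -16000 J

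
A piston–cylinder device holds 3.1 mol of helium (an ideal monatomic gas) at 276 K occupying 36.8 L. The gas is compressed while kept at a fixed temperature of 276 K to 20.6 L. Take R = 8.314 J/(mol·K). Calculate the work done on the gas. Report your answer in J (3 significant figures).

Isothermal: W = nRT ln(V₂/V₁).
W = (3.1)(8.314)(276) × ln(20.6/36.8)
  = 7113 × -0.5802
W_by_gas = -4127 J; work on gas = −W_by = 4127 J.

W ≈ 4130 J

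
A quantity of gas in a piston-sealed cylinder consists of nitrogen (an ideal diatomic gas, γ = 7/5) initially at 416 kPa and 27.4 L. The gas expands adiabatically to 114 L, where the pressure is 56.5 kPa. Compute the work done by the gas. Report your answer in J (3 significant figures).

Adiabatic: W = (P₁V₁ − P₂V₂)/(γ − 1) with γ = 7/5.
P₁V₁ = 11398 J, P₂V₂ = 6441 J.
W = (11398 − 6441) / 0.4 = 12394 J.

W ≈ 12400 J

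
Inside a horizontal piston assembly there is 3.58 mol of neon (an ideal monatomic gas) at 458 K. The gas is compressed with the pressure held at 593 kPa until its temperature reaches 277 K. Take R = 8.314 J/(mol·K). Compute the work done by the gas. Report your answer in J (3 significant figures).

Isobaric: W = P ΔV = nR ΔT.
W = (3.58)(8.314)(277 − 458) = -5387 J.

W ≈ -5390 J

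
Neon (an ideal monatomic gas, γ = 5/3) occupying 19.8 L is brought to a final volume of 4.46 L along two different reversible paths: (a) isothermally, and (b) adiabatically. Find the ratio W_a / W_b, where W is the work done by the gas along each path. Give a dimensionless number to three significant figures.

W_a / W_b ≈ 0.584

Path (a) isothermal: W = P₁V₁ ln(V₂/V₁) → W_a/(P₁V₁) = -1.491.
Path (b) adiabatic: W = P₁V₁(1 − (V₁/V₂)^(γ−1))/(γ−1) → W_b/(P₁V₁) = -2.552.
W_a / W_b = -1.491 / -2.552 = 0.5841.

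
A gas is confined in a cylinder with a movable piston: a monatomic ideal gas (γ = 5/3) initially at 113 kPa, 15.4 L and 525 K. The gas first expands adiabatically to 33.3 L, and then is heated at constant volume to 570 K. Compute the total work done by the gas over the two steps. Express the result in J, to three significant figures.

Step 1 (adiabatic): W = (P₁V₁ − P₂V₂)/(γ−1) = (1740 − 1041)/0.667 = 1049 J.
Step 2 (isochoric): W = 0 (constant volume).
W_total = 1049 + 0 = 1049 J.

W_total ≈ 1050 J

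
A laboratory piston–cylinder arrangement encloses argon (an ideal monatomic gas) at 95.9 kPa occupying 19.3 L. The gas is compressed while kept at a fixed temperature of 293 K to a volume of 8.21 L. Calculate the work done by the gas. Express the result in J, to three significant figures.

Isothermal: W = nRT ln(V₂/V₁) = P₁V₁ ln(V₂/V₁).
P₁V₁ = (95.9 kPa)(19.3 L) = 1851 J.
W = 1851 × ln(8.21/19.3) = 1851 × -0.8548
W_by_gas = -1582 J.

W ≈ -1580 J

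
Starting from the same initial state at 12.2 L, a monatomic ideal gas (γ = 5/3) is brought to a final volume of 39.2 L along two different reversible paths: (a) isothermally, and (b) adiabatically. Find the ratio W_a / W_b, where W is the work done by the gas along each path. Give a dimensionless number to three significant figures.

Path (a) isothermal: W = P₁V₁ ln(V₂/V₁) → W_a/(P₁V₁) = 1.167.
Path (b) adiabatic: W = P₁V₁(1 − (V₁/V₂)^(γ−1))/(γ−1) → W_b/(P₁V₁) = 0.8111.
W_a / W_b = 1.167 / 0.8111 = 1.439.

W_a / W_b ≈ 1.44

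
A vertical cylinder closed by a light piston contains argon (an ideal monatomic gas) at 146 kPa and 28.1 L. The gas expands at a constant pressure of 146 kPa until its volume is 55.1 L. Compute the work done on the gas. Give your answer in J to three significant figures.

W ≈ -3940 J

Isobaric: W = P ΔV.
W = (146 kPa)(55.1 − 28.1 L) = (146)(27) = 3942 J.
Work on gas = −W_by = -3942 J.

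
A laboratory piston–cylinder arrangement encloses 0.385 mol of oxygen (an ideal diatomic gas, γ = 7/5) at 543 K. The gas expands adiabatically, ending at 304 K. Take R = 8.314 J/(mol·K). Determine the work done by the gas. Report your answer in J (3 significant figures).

W ≈ 1910 J

Adiabatic ⇒ Q = 0, so W_by = −ΔU = nCᵥ(T₁ − T₂).
Cᵥ = 5R/2 = 20.79 J/(mol·K).
W = (0.385)(20.79)(543 − 304) = 1913 J.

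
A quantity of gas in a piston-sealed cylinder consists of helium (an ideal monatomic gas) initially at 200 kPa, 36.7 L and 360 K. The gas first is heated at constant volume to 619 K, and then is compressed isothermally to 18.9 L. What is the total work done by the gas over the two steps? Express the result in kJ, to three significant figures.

Step 1 (isochoric): W = 0 (constant volume).
After step 1: P = 343.9 kPa (V unchanged).
Step 2 (isothermal): W = P₁V₁ ln(V₂/V₁) = (12621) ln(18.9/36.7) = -8375 J.
W_total = 0 − 8375 = -8375 J.

W_total ≈ -8.38 kJ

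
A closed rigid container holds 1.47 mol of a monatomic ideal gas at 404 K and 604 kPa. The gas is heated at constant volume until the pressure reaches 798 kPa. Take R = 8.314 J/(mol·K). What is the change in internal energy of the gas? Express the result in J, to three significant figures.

ΔU ≈ 2380 J

Constant volume ⇒ W = 0, so Q = ΔU = nCᵥΔT with Cᵥ = 3R/2 = 12.47 J/(mol·K).
At constant V, T₂/T₁ = P₂/P₁ ⇒ ΔT = T₁(P₂/P₁ − 1) = 404·(798/604 − 1) = 129.8 K.
ΔU = (1.47)(12.47)(129.8) = 2379 J.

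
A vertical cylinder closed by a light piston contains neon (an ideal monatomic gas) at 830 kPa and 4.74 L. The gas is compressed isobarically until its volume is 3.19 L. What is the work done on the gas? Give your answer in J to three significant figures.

Isobaric: W = P ΔV.
W = (830 kPa)(3.19 − 4.74 L) = (830)(-1.55) = -1287 J.
Work on gas = −W_by = 1287 J.

W ≈ 1290 J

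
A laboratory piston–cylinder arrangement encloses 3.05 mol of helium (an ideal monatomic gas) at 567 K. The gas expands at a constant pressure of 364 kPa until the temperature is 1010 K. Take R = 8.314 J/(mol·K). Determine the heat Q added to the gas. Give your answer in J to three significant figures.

Q ≈ 28100 J

Isobaric: W = nRΔT = (3.05)(8.314)(443) = 11233 J.
ΔU = nCᵥΔT with Cᵥ = 3R/2: ΔU = (3.05)(12.47)(443) = 16850 J.
Q = ΔU + W = 16850 + 11233 = 28084 J.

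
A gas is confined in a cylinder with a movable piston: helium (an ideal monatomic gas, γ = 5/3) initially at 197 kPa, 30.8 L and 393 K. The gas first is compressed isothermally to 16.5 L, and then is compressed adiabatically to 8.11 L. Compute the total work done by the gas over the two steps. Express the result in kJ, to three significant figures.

W_total ≈ -9.30 kJ

Step 1 (isothermal): W = P₁V₁ ln(V₂/V₁) = (6068) ln(16.5/30.8) = -3787 J.
After step 1: P = 367.7 kPa, V = 16.5 L, T = 393 K.
Step 2 (adiabatic): W = (P₁V₁ − P₂V₂)/(γ−1) = (6068 − 9742)/0.667 = -5512 J.
W_total = -3787 − 5512 = -9299 J.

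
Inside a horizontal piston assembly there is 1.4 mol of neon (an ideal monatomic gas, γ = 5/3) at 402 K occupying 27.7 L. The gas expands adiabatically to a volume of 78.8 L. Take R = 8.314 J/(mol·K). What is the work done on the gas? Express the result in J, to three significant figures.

W ≈ -3520 J

Adiabatic: TV^(γ−1) = const with γ = 5/3.
T₂ = T₁ (V₁/V₂)^(γ−1) = 402 × (27.7/78.8)^0.667 = 402 × 0.4981 = 200.2 K.
W_by = nCᵥ(T₁ − T₂) = (1.4)(12.47)(402 − 200.2) = 3523 J.
Work on gas = −W_by = -3523 J.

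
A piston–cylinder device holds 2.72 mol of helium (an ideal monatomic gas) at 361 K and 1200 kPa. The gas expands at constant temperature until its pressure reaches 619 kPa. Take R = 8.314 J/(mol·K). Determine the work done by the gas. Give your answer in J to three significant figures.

Isothermal process: W = nRT ln(V₂/V₁) = nRT ln(P₁/P₂).
W = (2.72)(8.314)(361) × ln(1200/619)
  = 8164 × ln(1.939) = 8164 × 0.662
W_by_gas = 5404 J.

W ≈ 5400 J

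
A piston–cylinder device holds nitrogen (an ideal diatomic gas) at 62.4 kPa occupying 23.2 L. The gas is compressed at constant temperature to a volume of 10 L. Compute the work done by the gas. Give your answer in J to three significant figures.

Isothermal: W = nRT ln(V₂/V₁) = P₁V₁ ln(V₂/V₁).
P₁V₁ = (62.4 kPa)(23.2 L) = 1448 J.
W = 1448 × ln(10/23.2) = 1448 × -0.8416
W_by_gas = -1218 J.

W ≈ -1220 J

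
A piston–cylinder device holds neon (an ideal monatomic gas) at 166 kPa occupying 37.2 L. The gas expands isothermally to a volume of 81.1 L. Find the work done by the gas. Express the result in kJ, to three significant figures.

Isothermal: W = nRT ln(V₂/V₁) = P₁V₁ ln(V₂/V₁).
P₁V₁ = (166 kPa)(37.2 L) = 6175 J.
W = 6175 × ln(81.1/37.2) = 6175 × 0.7794
W_by_gas = 4813 J.

W ≈ 4.81 kJ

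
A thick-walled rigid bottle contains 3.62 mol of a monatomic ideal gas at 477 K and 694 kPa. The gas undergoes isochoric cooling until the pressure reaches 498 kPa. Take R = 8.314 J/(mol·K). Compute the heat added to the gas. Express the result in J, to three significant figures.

Q ≈ -6080 J

Constant volume ⇒ W = 0, so Q = ΔU = nCᵥΔT with Cᵥ = 3R/2 = 12.47 J/(mol·K).
At constant V, T₂/T₁ = P₂/P₁ ⇒ ΔT = T₁(P₂/P₁ − 1) = 477·(498/694 − 1) = -134.7 K.
ΔU = (3.62)(12.47)(-134.7) = -6082 J.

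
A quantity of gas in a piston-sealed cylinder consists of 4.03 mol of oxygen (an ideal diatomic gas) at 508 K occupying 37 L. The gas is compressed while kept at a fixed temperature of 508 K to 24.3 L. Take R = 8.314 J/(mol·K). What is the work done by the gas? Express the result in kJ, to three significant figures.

Isothermal: W = nRT ln(V₂/V₁).
W = (4.03)(8.314)(508) × ln(24.3/37)
  = 17021 × -0.4204
W_by_gas = -7156 J.

W ≈ -7.16 kJ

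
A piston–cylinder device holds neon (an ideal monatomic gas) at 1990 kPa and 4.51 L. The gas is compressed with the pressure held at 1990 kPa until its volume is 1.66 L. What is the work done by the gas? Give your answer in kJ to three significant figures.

Isobaric: W = P ΔV.
W = (1990 kPa)(1.66 − 4.51 L) = (1990)(-2.85) = -5671 J.

W ≈ -5.67 kJ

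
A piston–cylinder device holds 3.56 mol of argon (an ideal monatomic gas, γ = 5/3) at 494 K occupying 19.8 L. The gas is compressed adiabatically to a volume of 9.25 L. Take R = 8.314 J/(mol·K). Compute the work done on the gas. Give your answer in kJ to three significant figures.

Adiabatic: TV^(γ−1) = const with γ = 5/3.
T₂ = T₁ (V₁/V₂)^(γ−1) = 494 × (19.8/9.25)^0.667 = 494 × 1.661 = 820.5 K.
W_by = nCᵥ(T₁ − T₂) = (3.56)(12.47)(494 − 820.5) = -14495 J.
Work on gas = −W_by = 14495 J.

W ≈ 14.5 kJ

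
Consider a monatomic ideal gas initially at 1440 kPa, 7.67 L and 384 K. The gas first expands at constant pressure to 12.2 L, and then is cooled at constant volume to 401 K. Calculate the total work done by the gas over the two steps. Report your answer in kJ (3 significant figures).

Step 1 (isobaric): W = PΔV = (1440 kPa)(12.2 − 7.67 L) = 6523 J.
Step 2 (isochoric): W = 0 (constant volume).
W_total = 6523 + 0 = 6523 J.

W_total ≈ 6.52 kJ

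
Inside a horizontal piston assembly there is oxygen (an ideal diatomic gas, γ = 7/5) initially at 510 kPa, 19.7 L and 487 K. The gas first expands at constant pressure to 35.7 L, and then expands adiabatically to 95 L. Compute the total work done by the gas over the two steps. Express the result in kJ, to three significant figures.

W_total ≈ 22.9 kJ

Step 1 (isobaric): W = PΔV = (510 kPa)(35.7 − 19.7 L) = 8160 J.
After step 1: P = 510 kPa, V = 35.7 L, T = 882.5 K.
Step 2 (adiabatic): W = (P₁V₁ − P₂V₂)/(γ−1) = (18207 − 12309)/0.4 = 14745 J.
W_total = 8160 + 14745 = 22905 J.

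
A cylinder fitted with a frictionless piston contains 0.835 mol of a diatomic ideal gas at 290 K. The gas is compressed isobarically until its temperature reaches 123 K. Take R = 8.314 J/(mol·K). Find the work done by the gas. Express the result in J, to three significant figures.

W ≈ -1160 J

Isobaric: W = P ΔV = nR ΔT.
W = (0.835)(8.314)(123 − 290) = -1159 J.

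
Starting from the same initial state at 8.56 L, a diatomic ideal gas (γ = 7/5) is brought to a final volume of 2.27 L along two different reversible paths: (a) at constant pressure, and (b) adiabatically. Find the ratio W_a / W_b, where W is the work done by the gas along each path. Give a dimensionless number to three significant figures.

Path (a) isobaric: W = P₁(V₂ − V₁) → W_a/(P₁V₁) = -0.7348.
Path (b) adiabatic: W = P₁V₁(1 − (V₁/V₂)^(γ−1))/(γ−1) → W_b/(P₁V₁) = -1.751.
W_a / W_b = -0.7348 / -1.751 = 0.4196.

W_a / W_b ≈ 0.420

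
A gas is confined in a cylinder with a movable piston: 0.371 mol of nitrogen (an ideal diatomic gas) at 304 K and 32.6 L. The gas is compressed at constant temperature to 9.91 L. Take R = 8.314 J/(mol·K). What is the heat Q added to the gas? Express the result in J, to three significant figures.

Isothermal ⇒ ΔU = 0, so Q = W = nRT ln(V₂/V₁).
Q = (0.371)(8.314)(304) ln(9.91/32.6) = 937.7 × -1.191 = -1117 J.

Q ≈ -1120 J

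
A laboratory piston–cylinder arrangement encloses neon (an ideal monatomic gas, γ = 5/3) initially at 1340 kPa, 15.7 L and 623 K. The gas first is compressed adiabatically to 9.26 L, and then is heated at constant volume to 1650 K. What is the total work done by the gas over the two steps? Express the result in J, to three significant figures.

W_total ≈ -13300 J

Step 1 (adiabatic): W = (P₁V₁ − P₂V₂)/(γ−1) = (21038 − 29913)/0.667 = -13313 J.
Step 2 (isochoric): W = 0 (constant volume).
W_total = -13313 + 0 = -13313 J.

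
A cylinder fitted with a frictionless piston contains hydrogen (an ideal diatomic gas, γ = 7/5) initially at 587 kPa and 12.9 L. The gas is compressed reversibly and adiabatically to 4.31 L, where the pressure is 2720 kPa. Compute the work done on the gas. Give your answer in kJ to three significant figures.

Adiabatic: W = (P₁V₁ − P₂V₂)/(γ − 1) with γ = 7/5.
P₁V₁ = 7572 J, P₂V₂ = 11723 J.
W = (7572 − 11723) / 0.4 = -10377 J.
Work on gas = −W_by = 10377 J.

W ≈ 10.4 kJ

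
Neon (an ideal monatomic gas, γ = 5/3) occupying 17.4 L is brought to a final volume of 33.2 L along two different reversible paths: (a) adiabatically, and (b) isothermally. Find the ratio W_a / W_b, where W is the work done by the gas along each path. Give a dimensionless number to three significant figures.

Path (a) adiabatic: W = P₁V₁(1 − (V₁/V₂)^(γ−1))/(γ−1) → W_a/(P₁V₁) = 0.5249.
Path (b) isothermal: W = P₁V₁ ln(V₂/V₁) → W_b/(P₁V₁) = 0.6461.
W_a / W_b = 0.5249 / 0.6461 = 0.8125.

W_a / W_b ≈ 0.812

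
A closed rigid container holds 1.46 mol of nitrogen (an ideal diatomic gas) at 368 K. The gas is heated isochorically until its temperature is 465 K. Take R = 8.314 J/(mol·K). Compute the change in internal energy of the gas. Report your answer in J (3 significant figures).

ΔU ≈ 2940 J

Constant volume ⇒ W = 0, so Q = ΔU = nCᵥΔT with Cᵥ = 5R/2 = 20.79 J/(mol·K).
ΔU = (1.46)(20.79)(465 − 368) = 2944 J.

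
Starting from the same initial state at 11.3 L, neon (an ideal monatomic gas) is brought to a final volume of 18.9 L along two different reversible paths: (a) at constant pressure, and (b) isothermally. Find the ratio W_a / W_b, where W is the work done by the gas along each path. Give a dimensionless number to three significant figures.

W_a / W_b ≈ 1.31

Path (a) isobaric: W = P₁(V₂ − V₁) → W_a/(P₁V₁) = 0.6726.
Path (b) isothermal: W = P₁V₁ ln(V₂/V₁) → W_b/(P₁V₁) = 0.5144.
W_a / W_b = 0.6726 / 0.5144 = 1.308.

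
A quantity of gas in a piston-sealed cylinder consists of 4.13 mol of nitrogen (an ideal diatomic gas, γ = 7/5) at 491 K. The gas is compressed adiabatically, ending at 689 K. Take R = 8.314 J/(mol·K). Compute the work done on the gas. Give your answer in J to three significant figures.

Adiabatic ⇒ Q = 0, so W_by = −ΔU = nCᵥ(T₁ − T₂).
Cᵥ = 5R/2 = 20.79 J/(mol·K).
W = (4.13)(20.79)(491 − 689) = -16997 J.
Work on gas = −W_by = 16997 J.

W ≈ 17000 J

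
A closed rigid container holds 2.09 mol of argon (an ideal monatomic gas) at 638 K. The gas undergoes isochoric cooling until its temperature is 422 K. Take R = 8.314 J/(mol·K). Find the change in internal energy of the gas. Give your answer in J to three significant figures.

Constant volume ⇒ W = 0, so Q = ΔU = nCᵥΔT with Cᵥ = 3R/2 = 12.47 J/(mol·K).
ΔU = (2.09)(12.47)(422 − 638) = -5630 J.

ΔU ≈ -5630 J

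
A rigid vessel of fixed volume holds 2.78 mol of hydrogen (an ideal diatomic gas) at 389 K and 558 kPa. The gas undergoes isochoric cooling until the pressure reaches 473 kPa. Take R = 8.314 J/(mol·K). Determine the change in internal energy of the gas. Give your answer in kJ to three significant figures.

ΔU ≈ -3.42 kJ

Constant volume ⇒ W = 0, so Q = ΔU = nCᵥΔT with Cᵥ = 5R/2 = 20.79 J/(mol·K).
At constant V, T₂/T₁ = P₂/P₁ ⇒ ΔT = T₁(P₂/P₁ − 1) = 389·(473/558 − 1) = -59.26 K.
ΔU = (2.78)(20.79)(-59.26) = -3424 J.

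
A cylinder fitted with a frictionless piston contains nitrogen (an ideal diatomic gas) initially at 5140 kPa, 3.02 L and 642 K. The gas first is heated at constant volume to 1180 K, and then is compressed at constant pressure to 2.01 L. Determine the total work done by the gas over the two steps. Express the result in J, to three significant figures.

Step 1 (isochoric): W = 0 (constant volume).
After step 1: P = 9447 kPa (V unchanged).
Step 2 (isobaric): W = PΔV = (9447 kPa)(2.01 − 3.02 L) = -9542 J.
W_total = 0 − 9542 = -9542 J.

W_total ≈ -9540 J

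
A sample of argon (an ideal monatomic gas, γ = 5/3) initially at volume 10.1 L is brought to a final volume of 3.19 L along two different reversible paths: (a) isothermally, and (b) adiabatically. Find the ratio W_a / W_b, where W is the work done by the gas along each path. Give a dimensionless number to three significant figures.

W_a / W_b ≈ 0.665

Path (a) isothermal: W = P₁V₁ ln(V₂/V₁) → W_a/(P₁V₁) = -1.153.
Path (b) adiabatic: W = P₁V₁(1 − (V₁/V₂)^(γ−1))/(γ−1) → W_b/(P₁V₁) = -1.734.
W_a / W_b = -1.153 / -1.734 = 0.6645.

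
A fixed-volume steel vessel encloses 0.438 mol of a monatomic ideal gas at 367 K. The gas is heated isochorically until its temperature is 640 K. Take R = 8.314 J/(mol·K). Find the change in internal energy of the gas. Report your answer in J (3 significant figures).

ΔU ≈ 1490 J

Constant volume ⇒ W = 0, so Q = ΔU = nCᵥΔT with Cᵥ = 3R/2 = 12.47 J/(mol·K).
ΔU = (0.438)(12.47)(640 − 367) = 1491 J.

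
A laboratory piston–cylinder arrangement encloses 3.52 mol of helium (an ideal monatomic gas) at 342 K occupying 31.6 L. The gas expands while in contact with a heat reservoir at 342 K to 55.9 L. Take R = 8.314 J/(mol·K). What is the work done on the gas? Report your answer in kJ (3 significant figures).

Isothermal: W = nRT ln(V₂/V₁).
W = (3.52)(8.314)(342) × ln(55.9/31.6)
  = 10009 × 0.5704
W_by_gas = 5709 J; work on gas = −W_by = -5709 J.

W ≈ -5.71 kJ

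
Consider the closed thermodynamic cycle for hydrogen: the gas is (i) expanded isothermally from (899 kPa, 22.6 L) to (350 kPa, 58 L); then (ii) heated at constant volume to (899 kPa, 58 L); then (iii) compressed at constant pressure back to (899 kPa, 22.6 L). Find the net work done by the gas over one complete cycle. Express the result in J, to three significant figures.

Leg (i): W = PᵢVᵢ ln(V_f/Vᵢ) = (20317) ln(58/22.6) = 19149 J.
Leg (ii): W = 0.
Leg (iii): W = PΔV = (899)(22.6 − 58) = -31825 J.
W_net = 19149 − 31825 = -12676 J.

W_net ≈ -12700 J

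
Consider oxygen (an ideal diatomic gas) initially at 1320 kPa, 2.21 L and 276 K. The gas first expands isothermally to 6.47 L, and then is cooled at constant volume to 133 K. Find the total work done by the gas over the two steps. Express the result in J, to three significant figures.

W_total ≈ 3130 J

Step 1 (isothermal): W = P₁V₁ ln(V₂/V₁) = (2917) ln(6.47/2.21) = 3134 J.
Step 2 (isochoric): W = 0 (constant volume).
W_total = 3134 + 0 = 3134 J.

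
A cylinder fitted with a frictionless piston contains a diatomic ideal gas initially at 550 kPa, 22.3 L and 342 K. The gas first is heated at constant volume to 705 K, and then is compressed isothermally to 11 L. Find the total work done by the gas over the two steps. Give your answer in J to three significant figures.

Step 1 (isochoric): W = 0 (constant volume).
After step 1: P = 1134 kPa (V unchanged).
Step 2 (isothermal): W = P₁V₁ ln(V₂/V₁) = (25283) ln(11/22.3) = -17867 J.
W_total = 0 − 17867 = -17867 J.

W_total ≈ -17900 J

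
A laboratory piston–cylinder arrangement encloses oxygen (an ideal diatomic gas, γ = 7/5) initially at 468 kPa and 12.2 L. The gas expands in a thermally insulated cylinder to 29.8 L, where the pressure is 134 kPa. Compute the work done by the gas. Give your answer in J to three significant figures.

W ≈ 4290 J

Adiabatic: W = (P₁V₁ − P₂V₂)/(γ − 1) with γ = 7/5.
P₁V₁ = 5710 J, P₂V₂ = 3993 J.
W = (5710 − 3993) / 0.4 = 4291 J.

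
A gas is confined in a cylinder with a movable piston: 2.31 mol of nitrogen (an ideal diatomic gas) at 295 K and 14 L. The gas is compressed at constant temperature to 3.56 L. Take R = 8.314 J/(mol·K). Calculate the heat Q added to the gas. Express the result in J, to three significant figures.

Q ≈ -7760 J

Isothermal ⇒ ΔU = 0, so Q = W = nRT ln(V₂/V₁).
Q = (2.31)(8.314)(295) ln(3.56/14) = 5666 × -1.369 = -7758 J.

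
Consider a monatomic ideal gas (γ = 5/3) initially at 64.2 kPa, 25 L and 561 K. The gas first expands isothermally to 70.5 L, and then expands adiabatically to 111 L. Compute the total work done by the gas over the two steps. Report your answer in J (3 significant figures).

Step 1 (isothermal): W = P₁V₁ ln(V₂/V₁) = (1605) ln(70.5/25) = 1664 J.
After step 1: P = 22.77 kPa, V = 70.5 L, T = 561 K.
Step 2 (adiabatic): W = (P₁V₁ − P₂V₂)/(γ−1) = (1605 − 1186)/0.667 = 628.6 J.
W_total = 1664 + 628.6 = 2293 J.

W_total ≈ 2290 J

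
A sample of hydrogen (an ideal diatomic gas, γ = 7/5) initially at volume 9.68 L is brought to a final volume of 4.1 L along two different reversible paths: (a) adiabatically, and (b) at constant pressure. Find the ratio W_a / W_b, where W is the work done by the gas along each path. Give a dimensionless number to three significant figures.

W_a / W_b ≈ 1.78

Path (a) adiabatic: W = P₁V₁(1 − (V₁/V₂)^(γ−1))/(γ−1) → W_a/(P₁V₁) = -1.025.
Path (b) isobaric: W = P₁(V₂ − V₁) → W_b/(P₁V₁) = -0.5764.
W_a / W_b = -1.025 / -0.5764 = 1.778.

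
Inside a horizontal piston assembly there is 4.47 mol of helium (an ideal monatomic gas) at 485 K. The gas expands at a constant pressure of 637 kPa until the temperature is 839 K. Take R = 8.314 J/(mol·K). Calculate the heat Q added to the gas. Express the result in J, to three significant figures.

Q ≈ 32900 J

Isobaric: W = nRΔT = (4.47)(8.314)(354) = 13156 J.
ΔU = nCᵥΔT with Cᵥ = 3R/2: ΔU = (4.47)(12.47)(354) = 19734 J.
Q = ΔU + W = 19734 + 13156 = 32890 J.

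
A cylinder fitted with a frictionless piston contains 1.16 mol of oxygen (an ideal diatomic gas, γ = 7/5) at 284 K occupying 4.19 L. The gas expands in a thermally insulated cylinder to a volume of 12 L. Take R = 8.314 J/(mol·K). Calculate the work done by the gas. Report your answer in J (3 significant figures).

Adiabatic: TV^(γ−1) = const with γ = 7/5.
T₂ = T₁ (V₁/V₂)^(γ−1) = 284 × (4.19/12)^0.4 = 284 × 0.6565 = 186.4 K.
W_by = nCᵥ(T₁ − T₂) = (1.16)(20.79)(284 − 186.4) = 2352 J.

W ≈ 2350 J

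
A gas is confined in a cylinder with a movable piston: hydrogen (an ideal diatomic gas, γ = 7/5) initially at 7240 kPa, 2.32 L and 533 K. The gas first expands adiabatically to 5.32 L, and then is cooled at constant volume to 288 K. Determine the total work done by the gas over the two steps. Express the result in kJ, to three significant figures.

Step 1 (adiabatic): W = (P₁V₁ − P₂V₂)/(γ−1) = (16797 − 12052)/0.4 = 11862 J.
Step 2 (isochoric): W = 0 (constant volume).
W_total = 11862 + 0 = 11862 J.

W_total ≈ 11.9 kJ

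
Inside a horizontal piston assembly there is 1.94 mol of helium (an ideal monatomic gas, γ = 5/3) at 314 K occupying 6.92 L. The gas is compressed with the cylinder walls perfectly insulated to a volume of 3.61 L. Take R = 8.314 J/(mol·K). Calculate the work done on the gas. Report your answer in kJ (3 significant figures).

Adiabatic: TV^(γ−1) = const with γ = 5/3.
T₂ = T₁ (V₁/V₂)^(γ−1) = 314 × (6.92/3.61)^0.667 = 314 × 1.543 = 484.5 K.
W_by = nCᵥ(T₁ − T₂) = (1.94)(12.47)(314 − 484.5) = -4126 J.
Work on gas = −W_by = 4126 J.

W ≈ 4.13 kJ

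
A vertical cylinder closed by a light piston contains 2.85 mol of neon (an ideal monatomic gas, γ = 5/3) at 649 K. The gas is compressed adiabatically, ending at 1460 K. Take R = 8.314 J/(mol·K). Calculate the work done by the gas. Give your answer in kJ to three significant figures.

W ≈ -28.8 kJ

Adiabatic ⇒ Q = 0, so W_by = −ΔU = nCᵥ(T₁ − T₂).
Cᵥ = 3R/2 = 12.47 J/(mol·K).
W = (2.85)(12.47)(649 − 1460) = -28825 J.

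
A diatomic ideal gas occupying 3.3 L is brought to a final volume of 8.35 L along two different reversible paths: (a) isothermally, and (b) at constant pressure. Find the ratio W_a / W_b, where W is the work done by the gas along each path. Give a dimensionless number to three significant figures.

Path (a) isothermal: W = P₁V₁ ln(V₂/V₁) → W_a/(P₁V₁) = 0.9283.
Path (b) isobaric: W = P₁(V₂ − V₁) → W_b/(P₁V₁) = 1.53.
W_a / W_b = 0.9283 / 1.53 = 0.6066.

W_a / W_b ≈ 0.607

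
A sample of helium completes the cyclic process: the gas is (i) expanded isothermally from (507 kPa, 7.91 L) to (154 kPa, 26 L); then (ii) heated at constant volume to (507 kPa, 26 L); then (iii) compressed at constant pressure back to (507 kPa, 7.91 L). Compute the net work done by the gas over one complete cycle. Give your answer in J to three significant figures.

W_net ≈ -4400 J

Leg (i): W = PᵢVᵢ ln(V_f/Vᵢ) = (4010) ln(26/7.91) = 4772 J.
Leg (ii): W = 0.
Leg (iii): W = PΔV = (507)(7.91 − 26) = -9172 J.
W_net = 4772 − 9172 = -4399 J.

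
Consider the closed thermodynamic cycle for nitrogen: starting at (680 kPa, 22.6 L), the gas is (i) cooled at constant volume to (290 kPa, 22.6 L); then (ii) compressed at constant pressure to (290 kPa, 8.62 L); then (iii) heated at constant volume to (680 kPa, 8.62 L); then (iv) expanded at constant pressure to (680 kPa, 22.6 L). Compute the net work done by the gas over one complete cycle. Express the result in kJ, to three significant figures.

Constant-volume legs do no work.
W(ii) = (290)(8.62 − 22.6) = -4054 J; W(iv) = (680)(22.6 − 8.62) = 9506 J.
W_net = -4054 + 9506 = 5452 J (the clockwise enclosed area).

W_net ≈ 5.45 kJ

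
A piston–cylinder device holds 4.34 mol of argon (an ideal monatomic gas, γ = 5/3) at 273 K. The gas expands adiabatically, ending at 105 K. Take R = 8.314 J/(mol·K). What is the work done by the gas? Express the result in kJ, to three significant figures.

Adiabatic ⇒ Q = 0, so W_by = −ΔU = nCᵥ(T₁ − T₂).
Cᵥ = 3R/2 = 12.47 J/(mol·K).
W = (4.34)(12.47)(273 − 105) = 9093 J.

W ≈ 9.09 kJ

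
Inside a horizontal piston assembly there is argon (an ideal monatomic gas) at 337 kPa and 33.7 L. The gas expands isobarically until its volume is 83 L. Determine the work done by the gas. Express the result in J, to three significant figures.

W ≈ 16600 J

Isobaric: W = P ΔV.
W = (337 kPa)(83 − 33.7 L) = (337)(49.3) = 16614 J.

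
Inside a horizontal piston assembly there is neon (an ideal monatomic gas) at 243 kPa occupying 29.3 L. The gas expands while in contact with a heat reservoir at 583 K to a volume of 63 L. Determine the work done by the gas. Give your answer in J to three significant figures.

W ≈ 5450 J

Isothermal: W = nRT ln(V₂/V₁) = P₁V₁ ln(V₂/V₁).
P₁V₁ = (243 kPa)(29.3 L) = 7120 J.
W = 7120 × ln(63/29.3) = 7120 × 0.7655
W_by_gas = 5451 J.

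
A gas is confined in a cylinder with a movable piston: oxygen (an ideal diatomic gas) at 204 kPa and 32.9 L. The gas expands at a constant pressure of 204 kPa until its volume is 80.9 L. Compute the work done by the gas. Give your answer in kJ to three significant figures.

W ≈ 9.79 kJ

Isobaric: W = P ΔV.
W = (204 kPa)(80.9 − 32.9 L) = (204)(48) = 9792 J.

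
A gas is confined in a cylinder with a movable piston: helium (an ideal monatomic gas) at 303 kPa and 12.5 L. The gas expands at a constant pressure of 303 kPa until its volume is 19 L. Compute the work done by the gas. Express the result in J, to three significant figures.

Isobaric: W = P ΔV.
W = (303 kPa)(19 − 12.5 L) = (303)(6.5) = 1970 J.

W ≈ 1970 J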